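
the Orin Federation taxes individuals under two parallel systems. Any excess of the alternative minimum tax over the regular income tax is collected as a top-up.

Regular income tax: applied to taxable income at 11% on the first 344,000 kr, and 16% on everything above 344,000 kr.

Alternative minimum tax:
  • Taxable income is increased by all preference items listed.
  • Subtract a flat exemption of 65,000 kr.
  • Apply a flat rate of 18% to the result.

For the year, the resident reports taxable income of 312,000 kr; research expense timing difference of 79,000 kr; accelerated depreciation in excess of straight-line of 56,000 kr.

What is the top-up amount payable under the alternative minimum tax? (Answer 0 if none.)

Regular income tax:
  312,000 kr × 11% = 34,320 kr

Alternative minimum tax:
  Adjusted income: 312,000 kr + 79,000 kr + 56,000 kr = 447,000 kr
  Less exemption 65,000 kr → base 382,000 kr
  382,000 kr × 18% = 68,760 kr

Excess of alternative minimum tax over regular income tax: 68,760 kr − 34,320 kr = 34,440 kr.

34,440 kr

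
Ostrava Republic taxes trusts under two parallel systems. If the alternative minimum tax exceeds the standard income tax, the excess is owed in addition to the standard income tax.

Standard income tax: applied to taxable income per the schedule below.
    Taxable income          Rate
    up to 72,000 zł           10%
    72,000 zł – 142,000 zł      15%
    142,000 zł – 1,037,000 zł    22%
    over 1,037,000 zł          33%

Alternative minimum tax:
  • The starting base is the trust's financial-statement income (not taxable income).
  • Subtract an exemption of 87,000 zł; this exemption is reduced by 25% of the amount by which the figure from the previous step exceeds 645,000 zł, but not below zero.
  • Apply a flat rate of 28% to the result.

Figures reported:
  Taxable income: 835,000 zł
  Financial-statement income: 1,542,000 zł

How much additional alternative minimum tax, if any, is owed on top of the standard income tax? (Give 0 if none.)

261,600 zł

Standard income tax:
  72,000 zł × 10% = 7,200 zł
  70,000 zł × 15% = 10,500 zł
  693,000 zł × 22% = 152,460 zł
  → 170,160 zł

Alternative minimum tax:
  Base (financial-statement income): 1,542,000 zł
  Exemption: 25% × (1,542,000 zł − 645,000 zł) = 224,250 zł ≥ 87,000 zł, so the exemption is fully phased out
  Base: 1,542,000 zł − 0 zł = 1,542,000 zł
  1,542,000 zł × 28% = 431,760 zł

Excess of alternative minimum tax over standard income tax: 431,760 zł − 170,160 zł = 261,600 zł.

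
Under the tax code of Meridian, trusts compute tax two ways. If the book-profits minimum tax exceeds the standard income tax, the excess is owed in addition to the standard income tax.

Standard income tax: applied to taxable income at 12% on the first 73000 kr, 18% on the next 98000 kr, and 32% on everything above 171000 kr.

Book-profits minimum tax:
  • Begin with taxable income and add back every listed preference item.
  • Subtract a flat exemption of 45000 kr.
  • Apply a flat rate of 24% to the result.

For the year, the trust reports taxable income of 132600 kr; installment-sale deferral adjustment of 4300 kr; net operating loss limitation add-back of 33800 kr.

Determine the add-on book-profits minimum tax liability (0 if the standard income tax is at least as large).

Standard income tax:
  73000 kr × 12% = 8760 kr
  59600 kr × 18% = 10728 kr
  → 19488 kr

Book-profits minimum tax:
  Adjusted income: 132600 kr + 4300 kr + 33800 kr = 170700 kr
  Less exemption 45000 kr → base 125700 kr
  125700 kr × 24% = 30168 kr

Excess of book-profits minimum tax over standard income tax: 30168 kr − 19488 kr = 10680 kr.

10680 kr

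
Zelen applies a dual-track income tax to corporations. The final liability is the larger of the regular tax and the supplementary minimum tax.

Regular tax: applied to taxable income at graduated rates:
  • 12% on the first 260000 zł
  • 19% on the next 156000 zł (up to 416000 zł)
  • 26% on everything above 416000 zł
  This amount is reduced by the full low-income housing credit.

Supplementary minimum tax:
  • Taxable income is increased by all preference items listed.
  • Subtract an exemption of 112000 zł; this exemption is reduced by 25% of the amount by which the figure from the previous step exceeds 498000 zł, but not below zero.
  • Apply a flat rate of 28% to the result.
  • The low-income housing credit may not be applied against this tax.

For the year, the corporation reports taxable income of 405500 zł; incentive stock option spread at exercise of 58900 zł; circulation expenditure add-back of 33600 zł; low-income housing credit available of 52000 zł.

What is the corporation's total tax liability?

108080 zł

Regular tax:
  260000 zł × 12% = 31200 zł
  145500 zł × 19% = 27645 zł
  → 58845 zł
  Less low-income housing credit 52000 zł → 6845 zł

Supplementary minimum tax:
  Adjusted income: 405500 zł + 58900 zł + 33600 zł = 498000 zł
  Exemption: 498000 zł ≤ 498000 zł, so full 112000 zł applies
  Base: 498000 zł − 112000 zł = 386000 zł
  386000 zł × 28% = 108080 zł

108080 zł > 6845 zł, so the supplementary minimum tax is the binding amount.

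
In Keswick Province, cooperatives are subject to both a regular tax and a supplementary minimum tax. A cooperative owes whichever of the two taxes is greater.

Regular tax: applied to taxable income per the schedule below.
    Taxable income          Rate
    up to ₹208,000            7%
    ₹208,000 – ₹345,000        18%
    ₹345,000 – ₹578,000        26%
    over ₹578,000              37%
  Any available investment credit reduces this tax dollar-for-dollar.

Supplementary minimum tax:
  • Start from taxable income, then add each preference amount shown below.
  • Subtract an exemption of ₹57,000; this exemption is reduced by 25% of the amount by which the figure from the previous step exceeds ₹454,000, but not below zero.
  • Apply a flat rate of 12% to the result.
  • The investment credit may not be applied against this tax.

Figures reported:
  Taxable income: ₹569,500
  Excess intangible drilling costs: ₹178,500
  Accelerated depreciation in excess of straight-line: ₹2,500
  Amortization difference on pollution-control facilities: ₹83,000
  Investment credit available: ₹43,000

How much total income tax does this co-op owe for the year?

₹100,020

Supplementary minimum tax:
  Adjusted income: ₹569,500 + ₹178,500 + ₹2,500 + ₹83,000 = ₹833,500
  Exemption: 25% × (₹833,500 − ₹454,000) = ₹94,875 ≥ ₹57,000, so the exemption is fully phased out
  Base: ₹833,500 − ₹0 = ₹833,500
  ₹833,500 × 12% = ₹100,020

Regular tax:
  ₹208,000 × 7% = ₹14,560
  ₹137,000 × 18% = ₹24,660
  ₹224,500 × 26% = ₹58,370
  → ₹97,590
  Less investment credit ₹43,000 → ₹54,590

₹100,020 > ₹54,590, so the supplementary minimum tax is the binding amount.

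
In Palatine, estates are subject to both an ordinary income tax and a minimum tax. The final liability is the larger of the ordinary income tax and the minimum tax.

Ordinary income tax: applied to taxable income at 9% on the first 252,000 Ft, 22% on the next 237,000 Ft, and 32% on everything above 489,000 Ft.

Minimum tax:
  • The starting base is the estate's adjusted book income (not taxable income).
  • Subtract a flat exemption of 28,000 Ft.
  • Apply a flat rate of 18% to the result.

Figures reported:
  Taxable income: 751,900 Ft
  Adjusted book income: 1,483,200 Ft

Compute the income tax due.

Ordinary income tax:
  252,000 Ft × 9% = 22,680 Ft
  237,000 Ft × 22% = 52,140 Ft
  262,900 Ft × 32% = 84,128 Ft
  → 158,948 Ft

Minimum tax:
  Base (adjusted book income): 1,483,200 Ft
  Less exemption 28,000 Ft → base 1,455,200 Ft
  1,455,200 Ft × 18% = 261,936 Ft

261,936 Ft > 158,948 Ft, so the minimum tax is the binding amount.

261,936 Ft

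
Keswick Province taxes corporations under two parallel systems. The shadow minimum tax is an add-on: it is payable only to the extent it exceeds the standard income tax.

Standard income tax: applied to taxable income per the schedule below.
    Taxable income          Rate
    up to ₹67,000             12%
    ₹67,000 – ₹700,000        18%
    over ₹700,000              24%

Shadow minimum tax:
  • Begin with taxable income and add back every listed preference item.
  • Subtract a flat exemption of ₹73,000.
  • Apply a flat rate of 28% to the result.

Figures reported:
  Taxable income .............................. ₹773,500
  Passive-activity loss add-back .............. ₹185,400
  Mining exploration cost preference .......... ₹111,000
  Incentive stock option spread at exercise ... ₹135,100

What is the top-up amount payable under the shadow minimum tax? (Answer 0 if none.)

₹177,340

Standard income tax:
  ₹67,000 × 12% = ₹8,040
  ₹633,000 × 18% = ₹113,940
  ₹73,500 × 24% = ₹17,640
  → ₹139,620

Shadow minimum tax:
  Adjusted income: ₹773,500 + ₹185,400 + ₹111,000 + ₹135,100 = ₹1,205,000
  Less exemption ₹73,000 → base ₹1,132,000
  ₹1,132,000 × 28% = ₹316,960

Excess of shadow minimum tax over standard income tax: ₹316,960 − ₹139,620 = ₹177,340.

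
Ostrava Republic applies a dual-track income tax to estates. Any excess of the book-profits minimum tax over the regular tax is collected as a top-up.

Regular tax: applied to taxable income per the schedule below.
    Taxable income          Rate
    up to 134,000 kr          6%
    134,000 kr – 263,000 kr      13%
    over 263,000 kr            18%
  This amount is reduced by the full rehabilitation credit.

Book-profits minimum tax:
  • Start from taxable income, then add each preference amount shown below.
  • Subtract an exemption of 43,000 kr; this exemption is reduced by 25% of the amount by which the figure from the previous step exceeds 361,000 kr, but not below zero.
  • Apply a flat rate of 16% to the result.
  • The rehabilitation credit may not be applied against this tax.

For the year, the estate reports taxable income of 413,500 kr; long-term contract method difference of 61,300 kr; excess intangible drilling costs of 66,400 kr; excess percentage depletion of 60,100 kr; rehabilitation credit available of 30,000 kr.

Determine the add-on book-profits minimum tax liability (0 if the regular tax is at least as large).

74,308 kr

Regular tax:
  134,000 kr × 6% = 8,040 kr
  129,000 kr × 13% = 16,770 kr
  150,500 kr × 18% = 27,090 kr
  → 51,900 kr
  Less rehabilitation credit 30,000 kr → 21,900 kr

Book-profits minimum tax:
  Adjusted income: 413,500 kr + 61,300 kr + 66,400 kr + 60,100 kr = 601,300 kr
  Exemption: 25% × (601,300 kr − 361,000 kr) = 60,075 kr ≥ 43,000 kr, so the exemption is fully phased out
  Base: 601,300 kr − 0 kr = 601,300 kr
  601,300 kr × 16% = 96,208 kr

Excess of book-profits minimum tax over regular tax: 96,208 kr − 21,900 kr = 74,308 kr.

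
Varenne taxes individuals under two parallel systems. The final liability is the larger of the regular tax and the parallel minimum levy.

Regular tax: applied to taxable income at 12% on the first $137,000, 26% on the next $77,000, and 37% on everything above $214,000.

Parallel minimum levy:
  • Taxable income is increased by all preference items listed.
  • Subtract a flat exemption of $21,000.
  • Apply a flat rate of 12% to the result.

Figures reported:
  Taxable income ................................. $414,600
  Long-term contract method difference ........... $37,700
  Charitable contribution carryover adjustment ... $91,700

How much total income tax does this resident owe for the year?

Regular tax:
  $137,000 × 12% = $16,440
  $77,000 × 26% = $20,020
  $200,600 × 37% = $74,222
  → $110,682

Parallel minimum levy:
  Adjusted income: $414,600 + $37,700 + $91,700 = $544,000
  Less exemption $21,000 → base $523,000
  $523,000 × 12% = $62,760

$110,682 > $62,760, so the regular tax governs.

$110,682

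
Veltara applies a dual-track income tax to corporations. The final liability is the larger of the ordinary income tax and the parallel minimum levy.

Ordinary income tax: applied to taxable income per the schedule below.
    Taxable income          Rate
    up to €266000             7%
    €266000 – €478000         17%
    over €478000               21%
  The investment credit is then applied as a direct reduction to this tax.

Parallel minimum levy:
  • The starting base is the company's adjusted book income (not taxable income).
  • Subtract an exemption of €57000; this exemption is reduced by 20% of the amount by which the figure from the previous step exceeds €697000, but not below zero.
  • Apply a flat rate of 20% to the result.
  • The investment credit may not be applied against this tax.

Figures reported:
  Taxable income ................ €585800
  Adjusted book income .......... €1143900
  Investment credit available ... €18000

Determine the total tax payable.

Ordinary income tax:
  €266000 × 7% = €18620
  €212000 × 17% = €36040
  €107800 × 21% = €22638
  → €77298
  Less investment credit €18000 → €59298

Parallel minimum levy:
  Base (adjusted book income): €1143900
  Exemption: 20% × (€1143900 − €697000) = €89380 ≥ €57000, so the exemption is fully phased out
  Base: €1143900 − €0 = €1143900
  €1143900 × 20% = €228780

€228780 > €59298, so the parallel minimum levy is the binding amount.

€228780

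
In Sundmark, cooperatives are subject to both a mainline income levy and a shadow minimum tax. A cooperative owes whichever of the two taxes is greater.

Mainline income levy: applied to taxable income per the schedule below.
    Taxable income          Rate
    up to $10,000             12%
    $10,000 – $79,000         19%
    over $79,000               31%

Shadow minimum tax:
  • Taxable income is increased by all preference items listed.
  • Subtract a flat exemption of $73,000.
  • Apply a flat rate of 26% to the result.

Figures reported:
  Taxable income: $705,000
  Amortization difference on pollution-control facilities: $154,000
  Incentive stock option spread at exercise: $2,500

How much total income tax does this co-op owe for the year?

Shadow minimum tax:
  Adjusted income: $705,000 + $154,000 + $2,500 = $861,500
  Less exemption $73,000 → base $788,500
  $788,500 × 26% = $205,010

Mainline income levy:
  $10,000 × 12% = $1,200
  $69,000 × 19% = $13,110
  $626,000 × 31% = $194,060
  → $208,370

$208,370 > $205,010, so the mainline income levy governs.

$208,370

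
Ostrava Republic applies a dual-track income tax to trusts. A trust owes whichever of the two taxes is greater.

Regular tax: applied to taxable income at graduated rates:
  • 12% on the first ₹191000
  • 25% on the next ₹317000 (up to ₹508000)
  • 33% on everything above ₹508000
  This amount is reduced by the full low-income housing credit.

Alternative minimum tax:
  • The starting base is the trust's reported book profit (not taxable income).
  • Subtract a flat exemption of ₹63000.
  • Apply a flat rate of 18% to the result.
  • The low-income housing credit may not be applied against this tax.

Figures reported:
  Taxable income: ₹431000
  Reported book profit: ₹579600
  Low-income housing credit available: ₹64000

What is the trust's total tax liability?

₹92988

Regular tax:
  ₹191000 × 12% = ₹22920
  ₹240000 × 25% = ₹60000
  → ₹82920
  Less low-income housing credit ₹64000 → ₹18920

Alternative minimum tax:
  Base (reported book profit): ₹579600
  Less exemption ₹63000 → base ₹516600
  ₹516600 × 18% = ₹92988

₹92988 > ₹18920, so the alternative minimum tax is the binding amount.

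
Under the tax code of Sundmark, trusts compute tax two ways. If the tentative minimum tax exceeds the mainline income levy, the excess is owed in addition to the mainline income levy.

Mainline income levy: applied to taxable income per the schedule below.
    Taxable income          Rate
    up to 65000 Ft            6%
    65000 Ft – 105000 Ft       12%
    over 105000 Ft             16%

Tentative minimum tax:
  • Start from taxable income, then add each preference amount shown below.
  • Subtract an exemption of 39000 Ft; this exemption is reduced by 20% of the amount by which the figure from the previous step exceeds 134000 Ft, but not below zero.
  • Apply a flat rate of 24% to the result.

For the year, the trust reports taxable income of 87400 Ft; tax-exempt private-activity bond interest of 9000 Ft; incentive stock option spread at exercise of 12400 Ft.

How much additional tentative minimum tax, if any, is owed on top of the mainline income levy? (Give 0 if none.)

Mainline income levy:
  65000 Ft × 6% = 3900 Ft
  22400 Ft × 12% = 2688 Ft
  → 6588 Ft

Tentative minimum tax:
  Adjusted income: 87400 Ft + 9000 Ft + 12400 Ft = 108800 Ft
  Exemption: 108800 Ft ≤ 134000 Ft, so full 39000 Ft applies
  Base: 108800 Ft − 39000 Ft = 69800 Ft
  69800 Ft × 24% = 16752 Ft

Excess of tentative minimum tax over mainline income levy: 16752 Ft − 6588 Ft = 10164 Ft.

10164 Ft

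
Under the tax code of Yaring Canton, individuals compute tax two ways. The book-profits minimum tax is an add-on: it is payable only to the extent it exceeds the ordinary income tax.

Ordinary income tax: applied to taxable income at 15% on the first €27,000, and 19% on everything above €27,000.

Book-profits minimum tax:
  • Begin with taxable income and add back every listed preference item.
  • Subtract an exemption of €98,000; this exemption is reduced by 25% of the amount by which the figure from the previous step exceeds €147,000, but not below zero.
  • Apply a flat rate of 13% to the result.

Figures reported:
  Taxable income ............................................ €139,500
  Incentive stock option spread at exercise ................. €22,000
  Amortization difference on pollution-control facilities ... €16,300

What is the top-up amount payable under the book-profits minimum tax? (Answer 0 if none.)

€0

Book-profits minimum tax:
  Adjusted income: €139,500 + €22,000 + €16,300 = €177,800
  Exemption: €98,000 − 25% × (€177,800 − €147,000) = €98,000 − €7,700 = €90,300
  Base: €177,800 − €90,300 = €87,500
  €87,500 × 13% = €11,375

Ordinary income tax:
  €27,000 × 15% = €4,050
  €112,500 × 19% = €21,375
  → €25,425

€11,375 ≤ €25,425, so no add-on is due.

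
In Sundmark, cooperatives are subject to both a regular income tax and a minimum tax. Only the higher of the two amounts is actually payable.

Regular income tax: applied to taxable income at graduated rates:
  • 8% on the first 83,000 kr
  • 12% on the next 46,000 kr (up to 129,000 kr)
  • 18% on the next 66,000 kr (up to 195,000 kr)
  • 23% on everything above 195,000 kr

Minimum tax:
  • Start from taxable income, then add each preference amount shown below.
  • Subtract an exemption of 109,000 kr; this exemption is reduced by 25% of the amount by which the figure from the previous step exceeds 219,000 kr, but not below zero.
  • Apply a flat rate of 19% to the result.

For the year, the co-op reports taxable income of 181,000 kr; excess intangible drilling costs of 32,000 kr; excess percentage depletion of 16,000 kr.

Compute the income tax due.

Minimum tax:
  Adjusted income: 181,000 kr + 32,000 kr + 16,000 kr = 229,000 kr
  Exemption: 109,000 kr − 25% × (229,000 kr − 219,000 kr) = 109,000 kr − 2,500 kr = 106,500 kr
  Base: 229,000 kr − 106,500 kr = 122,500 kr
  122,500 kr × 19% = 23,275 kr

Regular income tax:
  83,000 kr × 8% = 6,640 kr
  46,000 kr × 12% = 5,520 kr
  52,000 kr × 18% = 9,360 kr
  → 21,520 kr

23,275 kr > 21,520 kr, so the minimum tax is the binding amount.

23,275 kr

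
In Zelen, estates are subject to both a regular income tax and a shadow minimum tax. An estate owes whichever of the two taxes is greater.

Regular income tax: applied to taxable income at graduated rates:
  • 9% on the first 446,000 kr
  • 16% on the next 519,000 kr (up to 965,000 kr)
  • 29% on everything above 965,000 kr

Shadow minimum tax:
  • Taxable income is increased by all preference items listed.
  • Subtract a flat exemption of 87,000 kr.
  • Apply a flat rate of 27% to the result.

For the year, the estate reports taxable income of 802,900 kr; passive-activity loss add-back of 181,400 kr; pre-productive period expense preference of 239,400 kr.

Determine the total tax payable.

306,909 kr

Shadow minimum tax:
  Adjusted income: 802,900 kr + 181,400 kr + 239,400 kr = 1,223,700 kr
  Less exemption 87,000 kr → base 1,136,700 kr
  1,136,700 kr × 27% = 306,909 kr

Regular income tax:
  446,000 kr × 9% = 40,140 kr
  356,900 kr × 16% = 57,104 kr
  → 97,244 kr

306,909 kr > 97,244 kr, so the shadow minimum tax is the binding amount.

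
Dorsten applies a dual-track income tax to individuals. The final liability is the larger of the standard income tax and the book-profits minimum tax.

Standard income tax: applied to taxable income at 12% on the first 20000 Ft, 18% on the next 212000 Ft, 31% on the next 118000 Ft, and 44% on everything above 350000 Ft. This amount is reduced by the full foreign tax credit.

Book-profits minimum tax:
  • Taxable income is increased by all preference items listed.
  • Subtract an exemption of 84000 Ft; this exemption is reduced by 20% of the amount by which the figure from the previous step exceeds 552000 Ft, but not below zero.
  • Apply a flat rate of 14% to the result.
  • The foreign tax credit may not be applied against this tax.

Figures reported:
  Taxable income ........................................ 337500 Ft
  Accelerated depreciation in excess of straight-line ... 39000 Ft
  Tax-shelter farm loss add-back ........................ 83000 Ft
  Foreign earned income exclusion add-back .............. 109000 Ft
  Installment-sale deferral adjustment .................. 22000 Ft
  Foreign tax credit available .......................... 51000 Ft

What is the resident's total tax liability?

71988 Ft

Standard income tax:
  20000 Ft × 12% = 2400 Ft
  212000 Ft × 18% = 38160 Ft
  105500 Ft × 31% = 32705 Ft
  → 73265 Ft
  Less foreign tax credit 51000 Ft → 22265 Ft

Book-profits minimum tax:
  Adjusted income: 337500 Ft + 39000 Ft + 83000 Ft + 109000 Ft + 22000 Ft = 590500 Ft
  Exemption: 84000 Ft − 20% × (590500 Ft − 552000 Ft) = 84000 Ft − 7700 Ft = 76300 Ft
  Base: 590500 Ft − 76300 Ft = 514200 Ft
  514200 Ft × 14% = 71988 Ft

71988 Ft > 22265 Ft, so the book-profits minimum tax is the binding amount.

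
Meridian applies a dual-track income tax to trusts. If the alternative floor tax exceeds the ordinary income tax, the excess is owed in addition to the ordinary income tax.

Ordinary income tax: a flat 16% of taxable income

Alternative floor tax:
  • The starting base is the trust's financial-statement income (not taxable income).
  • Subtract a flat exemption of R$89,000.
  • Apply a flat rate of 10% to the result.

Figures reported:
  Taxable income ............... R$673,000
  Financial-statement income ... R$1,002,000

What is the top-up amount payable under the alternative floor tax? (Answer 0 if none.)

Alternative floor tax:
  Base (financial-statement income): R$1,002,000
  Less exemption R$89,000 → base R$913,000
  R$913,000 × 10% = R$91,300

Ordinary income tax:
  R$673,000 × 16% = R$107,680

R$91,300 ≤ R$107,680, so no add-on is due.

R$0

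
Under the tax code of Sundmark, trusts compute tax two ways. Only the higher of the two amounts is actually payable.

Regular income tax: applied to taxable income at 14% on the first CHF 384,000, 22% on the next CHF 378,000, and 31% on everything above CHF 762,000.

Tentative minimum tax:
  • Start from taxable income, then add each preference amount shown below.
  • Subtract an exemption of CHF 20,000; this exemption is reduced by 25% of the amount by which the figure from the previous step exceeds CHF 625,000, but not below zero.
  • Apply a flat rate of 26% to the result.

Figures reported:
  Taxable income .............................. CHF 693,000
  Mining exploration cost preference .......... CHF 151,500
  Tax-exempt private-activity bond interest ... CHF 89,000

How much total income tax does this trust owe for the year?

Tentative minimum tax:
  Adjusted income: CHF 693,000 + CHF 151,500 + CHF 89,000 = CHF 933,500
  Exemption: 25% × (CHF 933,500 − CHF 625,000) = CHF 77,125 ≥ CHF 20,000, so the exemption is fully phased out
  Base: CHF 933,500 − CHF 0 = CHF 933,500
  CHF 933,500 × 26% = CHF 242,710

Regular income tax:
  CHF 384,000 × 14% = CHF 53,760
  CHF 309,000 × 22% = CHF 67,980
  → CHF 121,740

CHF 242,710 > CHF 121,740, so the tentative minimum tax is the binding amount.

CHF 242,710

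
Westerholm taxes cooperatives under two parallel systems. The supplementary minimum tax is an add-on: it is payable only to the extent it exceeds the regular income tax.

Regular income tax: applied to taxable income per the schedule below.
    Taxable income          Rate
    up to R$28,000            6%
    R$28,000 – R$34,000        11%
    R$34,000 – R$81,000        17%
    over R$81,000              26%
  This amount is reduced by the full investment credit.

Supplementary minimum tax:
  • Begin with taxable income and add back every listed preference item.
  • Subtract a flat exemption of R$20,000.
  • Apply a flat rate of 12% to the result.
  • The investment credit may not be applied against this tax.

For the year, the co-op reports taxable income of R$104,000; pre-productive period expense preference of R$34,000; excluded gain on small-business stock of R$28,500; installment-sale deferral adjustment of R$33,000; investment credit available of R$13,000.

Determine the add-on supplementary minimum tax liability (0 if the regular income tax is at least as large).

Supplementary minimum tax:
  Adjusted income: R$104,000 + R$34,000 + R$28,500 + R$33,000 = R$199,500
  Less exemption R$20,000 → base R$179,500
  R$179,500 × 12% = R$21,540

Regular income tax:
  R$28,000 × 6% = R$1,680
  R$6,000 × 11% = R$660
  R$47,000 × 17% = R$7,990
  R$23,000 × 26% = R$5,980
  → R$16,310
  Less investment credit R$13,000 → R$3,310

Excess of supplementary minimum tax over regular income tax: R$21,540 − R$3,310 = R$18,230.

R$18,230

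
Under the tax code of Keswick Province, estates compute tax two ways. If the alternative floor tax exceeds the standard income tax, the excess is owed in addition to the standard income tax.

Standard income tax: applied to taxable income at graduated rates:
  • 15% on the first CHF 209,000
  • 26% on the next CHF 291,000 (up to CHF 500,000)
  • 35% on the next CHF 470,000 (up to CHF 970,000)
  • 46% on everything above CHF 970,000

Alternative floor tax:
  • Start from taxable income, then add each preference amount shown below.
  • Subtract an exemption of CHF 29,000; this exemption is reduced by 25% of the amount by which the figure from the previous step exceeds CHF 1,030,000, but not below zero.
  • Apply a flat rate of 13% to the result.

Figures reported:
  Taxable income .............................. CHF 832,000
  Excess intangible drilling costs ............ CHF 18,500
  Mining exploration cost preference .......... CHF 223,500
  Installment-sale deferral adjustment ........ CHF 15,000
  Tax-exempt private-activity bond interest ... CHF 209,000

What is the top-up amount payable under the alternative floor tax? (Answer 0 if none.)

Alternative floor tax:
  Adjusted income: CHF 832,000 + CHF 18,500 + CHF 223,500 + CHF 15,000 + CHF 209,000 = CHF 1,298,000
  Exemption: 25% × (CHF 1,298,000 − CHF 1,030,000) = CHF 67,000 ≥ CHF 29,000, so the exemption is fully phased out
  Base: CHF 1,298,000 − CHF 0 = CHF 1,298,000
  CHF 1,298,000 × 13% = CHF 168,740

Standard income tax:
  CHF 209,000 × 15% = CHF 31,350
  CHF 291,000 × 26% = CHF 75,660
  CHF 332,000 × 35% = CHF 116,200
  → CHF 223,210

CHF 168,740 ≤ CHF 223,210, so no add-on is due.

CHF 0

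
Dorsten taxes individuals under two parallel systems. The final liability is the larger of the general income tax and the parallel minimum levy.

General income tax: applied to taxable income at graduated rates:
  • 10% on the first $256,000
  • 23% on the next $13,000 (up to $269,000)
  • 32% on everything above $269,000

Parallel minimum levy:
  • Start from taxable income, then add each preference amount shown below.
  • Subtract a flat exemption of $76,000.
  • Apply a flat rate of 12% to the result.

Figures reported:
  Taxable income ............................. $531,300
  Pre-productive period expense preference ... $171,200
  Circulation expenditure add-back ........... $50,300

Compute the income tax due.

$112,526

General income tax:
  $256,000 × 10% = $25,600
  $13,000 × 23% = $2,990
  $262,300 × 32% = $83,936
  → $112,526

Parallel minimum levy:
  Adjusted income: $531,300 + $171,200 + $50,300 = $752,800
  Less exemption $76,000 → base $676,800
  $676,800 × 12% = $81,216

$112,526 > $81,216, so the general income tax governs.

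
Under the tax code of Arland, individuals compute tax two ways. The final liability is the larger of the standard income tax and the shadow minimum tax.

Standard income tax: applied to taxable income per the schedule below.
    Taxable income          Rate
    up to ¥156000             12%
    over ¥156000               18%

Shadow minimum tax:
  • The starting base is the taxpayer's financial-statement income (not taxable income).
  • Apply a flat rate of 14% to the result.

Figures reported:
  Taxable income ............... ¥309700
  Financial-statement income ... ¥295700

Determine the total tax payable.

Standard income tax:
  ¥156000 × 12% = ¥18720
  ¥153700 × 18% = ¥27666
  → ¥46386

Shadow minimum tax:
  Base (financial-statement income): ¥295700
  ¥295700 × 14% = ¥41398

¥46386 > ¥41398, so the standard income tax governs.

¥46386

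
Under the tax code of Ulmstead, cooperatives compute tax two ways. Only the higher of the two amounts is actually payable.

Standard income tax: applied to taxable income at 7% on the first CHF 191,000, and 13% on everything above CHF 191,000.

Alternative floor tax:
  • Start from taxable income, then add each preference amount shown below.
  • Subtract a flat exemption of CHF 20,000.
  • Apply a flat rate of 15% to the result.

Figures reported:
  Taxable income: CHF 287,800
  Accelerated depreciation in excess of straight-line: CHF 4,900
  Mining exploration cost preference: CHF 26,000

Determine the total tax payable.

CHF 44,805

Standard income tax:
  CHF 191,000 × 7% = CHF 13,370
  CHF 96,800 × 13% = CHF 12,584
  → CHF 25,954

Alternative floor tax:
  Adjusted income: CHF 287,800 + CHF 4,900 + CHF 26,000 = CHF 318,700
  Less exemption CHF 20,000 → base CHF 298,700
  CHF 298,700 × 15% = CHF 44,805

CHF 44,805 > CHF 25,954, so the alternative floor tax is the binding amount.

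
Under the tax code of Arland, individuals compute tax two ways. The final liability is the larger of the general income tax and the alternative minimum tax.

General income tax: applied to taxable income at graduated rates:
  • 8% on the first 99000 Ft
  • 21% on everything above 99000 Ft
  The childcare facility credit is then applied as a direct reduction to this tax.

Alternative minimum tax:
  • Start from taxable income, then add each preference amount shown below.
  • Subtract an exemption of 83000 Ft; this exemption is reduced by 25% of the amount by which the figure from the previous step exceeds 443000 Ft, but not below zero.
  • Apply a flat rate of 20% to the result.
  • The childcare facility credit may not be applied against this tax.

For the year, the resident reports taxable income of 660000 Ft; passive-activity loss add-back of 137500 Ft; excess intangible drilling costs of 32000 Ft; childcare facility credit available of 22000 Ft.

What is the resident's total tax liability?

165900 Ft

Alternative minimum tax:
  Adjusted income: 660000 Ft + 137500 Ft + 32000 Ft = 829500 Ft
  Exemption: 25% × (829500 Ft − 443000 Ft) = 96625 Ft ≥ 83000 Ft, so the exemption is fully phased out
  Base: 829500 Ft − 0 Ft = 829500 Ft
  829500 Ft × 20% = 165900 Ft

General income tax:
  99000 Ft × 8% = 7920 Ft
  561000 Ft × 21% = 117810 Ft
  → 125730 Ft
  Less childcare facility credit 22000 Ft → 103730 Ft

165900 Ft > 103730 Ft, so the alternative minimum tax is the binding amount.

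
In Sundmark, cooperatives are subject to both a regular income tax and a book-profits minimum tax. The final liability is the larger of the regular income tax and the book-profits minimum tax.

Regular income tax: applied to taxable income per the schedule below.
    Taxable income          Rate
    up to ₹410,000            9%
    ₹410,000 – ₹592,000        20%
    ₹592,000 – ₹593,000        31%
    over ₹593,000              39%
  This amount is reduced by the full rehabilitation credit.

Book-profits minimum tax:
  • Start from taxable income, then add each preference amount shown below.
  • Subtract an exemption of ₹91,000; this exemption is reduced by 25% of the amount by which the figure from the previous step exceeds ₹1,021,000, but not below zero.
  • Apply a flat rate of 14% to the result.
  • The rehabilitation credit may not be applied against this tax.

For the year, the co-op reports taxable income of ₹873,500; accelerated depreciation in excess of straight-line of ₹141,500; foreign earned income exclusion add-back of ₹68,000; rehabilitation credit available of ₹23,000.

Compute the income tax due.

Regular income tax:
  ₹410,000 × 9% = ₹36,900
  ₹182,000 × 20% = ₹36,400
  ₹1,000 × 31% = ₹310
  ₹280,500 × 39% = ₹109,395
  → ₹183,005
  Less rehabilitation credit ₹23,000 → ₹160,005

Book-profits minimum tax:
  Adjusted income: ₹873,500 + ₹141,500 + ₹68,000 = ₹1,083,000
  Exemption: ₹91,000 − 25% × (₹1,083,000 − ₹1,021,000) = ₹91,000 − ₹15,500 = ₹75,500
  Base: ₹1,083,000 − ₹75,500 = ₹1,007,500
  ₹1,007,500 × 14% = ₹141,050

₹160,005 > ₹141,050, so the regular income tax governs.

₹160,005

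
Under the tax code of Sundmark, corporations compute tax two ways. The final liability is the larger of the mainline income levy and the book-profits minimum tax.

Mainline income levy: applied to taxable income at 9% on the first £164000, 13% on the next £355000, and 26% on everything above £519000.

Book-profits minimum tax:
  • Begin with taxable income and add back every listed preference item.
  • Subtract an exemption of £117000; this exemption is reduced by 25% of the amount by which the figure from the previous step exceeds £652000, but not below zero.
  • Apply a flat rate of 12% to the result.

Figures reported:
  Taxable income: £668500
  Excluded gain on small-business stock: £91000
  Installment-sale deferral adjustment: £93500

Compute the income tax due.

£99780

Mainline income levy:
  £164000 × 9% = £14760
  £355000 × 13% = £46150
  £149500 × 26% = £38870
  → £99780

Book-profits minimum tax:
  Adjusted income: £668500 + £91000 + £93500 = £853000
  Exemption: £117000 − 25% × (£853000 − £652000) = £117000 − £50250 = £66750
  Base: £853000 − £66750 = £786250
  £786250 × 12% = £94350

£99780 > £94350, so the mainline income levy governs.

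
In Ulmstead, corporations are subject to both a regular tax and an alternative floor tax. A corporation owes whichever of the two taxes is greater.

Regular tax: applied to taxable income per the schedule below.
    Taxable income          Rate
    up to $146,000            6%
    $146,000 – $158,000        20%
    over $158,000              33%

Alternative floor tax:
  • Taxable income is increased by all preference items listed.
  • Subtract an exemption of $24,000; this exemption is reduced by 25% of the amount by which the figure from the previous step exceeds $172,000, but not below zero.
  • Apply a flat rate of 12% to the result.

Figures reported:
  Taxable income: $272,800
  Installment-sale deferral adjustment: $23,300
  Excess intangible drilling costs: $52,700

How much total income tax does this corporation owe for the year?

Alternative floor tax:
  Adjusted income: $272,800 + $23,300 + $52,700 = $348,800
  Exemption: 25% × ($348,800 − $172,000) = $44,200 ≥ $24,000, so the exemption is fully phased out
  Base: $348,800 − $0 = $348,800
  $348,800 × 12% = $41,856

Regular tax:
  $146,000 × 6% = $8,760
  $12,000 × 20% = $2,400
  $114,800 × 33% = $37,884
  → $49,044

$49,044 > $41,856, so the regular tax governs.

$49,044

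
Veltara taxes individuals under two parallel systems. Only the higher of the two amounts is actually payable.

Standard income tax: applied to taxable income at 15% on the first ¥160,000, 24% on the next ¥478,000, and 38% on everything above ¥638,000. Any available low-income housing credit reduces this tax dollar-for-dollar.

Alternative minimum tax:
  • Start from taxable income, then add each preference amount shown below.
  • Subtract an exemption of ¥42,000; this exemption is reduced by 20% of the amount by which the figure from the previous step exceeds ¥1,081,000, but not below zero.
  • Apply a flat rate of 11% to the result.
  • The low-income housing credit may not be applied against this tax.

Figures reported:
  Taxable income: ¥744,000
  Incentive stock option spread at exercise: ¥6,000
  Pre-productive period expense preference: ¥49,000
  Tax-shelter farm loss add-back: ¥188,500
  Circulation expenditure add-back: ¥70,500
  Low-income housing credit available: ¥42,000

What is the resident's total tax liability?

Standard income tax:
  ¥160,000 × 15% = ¥24,000
  ¥478,000 × 24% = ¥114,720
  ¥106,000 × 38% = ¥40,280
  → ¥179,000
  Less low-income housing credit ¥42,000 → ¥137,000

Alternative minimum tax:
  Adjusted income: ¥744,000 + ¥6,000 + ¥49,000 + ¥188,500 + ¥70,500 = ¥1,058,000
  Exemption: ¥1,058,000 ≤ ¥1,081,000, so full ¥42,000 applies
  Base: ¥1,058,000 − ¥42,000 = ¥1,016,000
  ¥1,016,000 × 11% = ¥111,760

¥137,000 > ¥111,760, so the standard income tax governs.

¥137,000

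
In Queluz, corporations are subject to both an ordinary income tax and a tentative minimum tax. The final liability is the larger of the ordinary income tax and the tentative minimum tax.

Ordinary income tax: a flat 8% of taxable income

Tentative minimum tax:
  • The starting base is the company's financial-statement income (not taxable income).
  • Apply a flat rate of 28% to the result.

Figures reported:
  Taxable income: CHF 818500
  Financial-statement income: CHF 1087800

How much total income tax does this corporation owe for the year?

Tentative minimum tax:
  Base (financial-statement income): CHF 1087800
  CHF 1087800 × 28% = CHF 304584

Ordinary income tax:
  CHF 818500 × 8% = CHF 65480

CHF 304584 > CHF 65480, so the tentative minimum tax is the binding amount.

CHF 304584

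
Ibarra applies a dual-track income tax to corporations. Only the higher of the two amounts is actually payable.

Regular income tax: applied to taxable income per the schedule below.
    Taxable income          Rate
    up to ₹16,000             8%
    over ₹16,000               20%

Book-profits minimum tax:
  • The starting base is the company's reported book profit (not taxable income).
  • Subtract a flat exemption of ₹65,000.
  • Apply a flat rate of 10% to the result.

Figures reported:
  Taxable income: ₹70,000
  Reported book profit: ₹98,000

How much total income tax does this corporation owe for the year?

Regular income tax:
  ₹16,000 × 8% = ₹1,280
  ₹54,000 × 20% = ₹10,800
  → ₹12,080

Book-profits minimum tax:
  Base (reported book profit): ₹98,000
  Less exemption ₹65,000 → base ₹33,000
  ₹33,000 × 10% = ₹3,300

₹12,080 > ₹3,300, so the regular income tax governs.

₹12,080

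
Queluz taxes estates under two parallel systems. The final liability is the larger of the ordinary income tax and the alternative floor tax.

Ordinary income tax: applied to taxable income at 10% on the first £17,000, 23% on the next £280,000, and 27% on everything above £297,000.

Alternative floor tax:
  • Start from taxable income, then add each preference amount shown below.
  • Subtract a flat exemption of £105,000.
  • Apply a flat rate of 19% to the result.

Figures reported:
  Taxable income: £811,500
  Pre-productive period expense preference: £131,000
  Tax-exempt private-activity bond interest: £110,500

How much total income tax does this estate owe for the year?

Ordinary income tax:
  £17,000 × 10% = £1,700
  £280,000 × 23% = £64,400
  £514,500 × 27% = £138,915
  → £205,015

Alternative floor tax:
  Adjusted income: £811,500 + £131,000 + £110,500 = £1,053,000
  Less exemption £105,000 → base £948,000
  £948,000 × 19% = £180,120

£205,015 > £180,120, so the ordinary income tax governs.

£205,015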